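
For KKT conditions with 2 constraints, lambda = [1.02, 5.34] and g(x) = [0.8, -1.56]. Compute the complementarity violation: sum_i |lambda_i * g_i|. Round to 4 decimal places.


KKT complementary slackness check:
lambda_1 * g_1 = 1.02 * 0.8 = 0.816
lambda_2 * g_2 = 5.34 * -1.56 = -8.3304
Total violation = 0.816 + 8.3304 = 9.1464


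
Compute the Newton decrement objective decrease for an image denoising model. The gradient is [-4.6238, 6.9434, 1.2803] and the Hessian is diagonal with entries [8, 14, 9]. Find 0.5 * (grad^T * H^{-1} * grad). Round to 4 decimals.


Step 1: H is diagonal, so H^(-1) * g = [-0.578, 0.496, 0.1423].
Step 2: g^T H^(-1) g = sum_i g_i^2 / H_ii
  = (-4.6238)^2/8 + (6.9434)^2/14 + (1.2803)^2/9
  = 2.6724 + 3.4436 + 0.1821 = 6.2982
Step 3: Objective decrease = 0.5 * g^T H^(-1) g = 3.1491


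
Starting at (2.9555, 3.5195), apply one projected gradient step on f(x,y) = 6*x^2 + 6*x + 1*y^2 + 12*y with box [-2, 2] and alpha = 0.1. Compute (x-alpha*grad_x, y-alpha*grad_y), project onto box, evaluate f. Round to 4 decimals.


Step 1: Compute gradient at (2.9555, 3.5195).
grad_x = 2*6*2.9555 + 6 = 41.466
grad_y = 2*1*3.5195 + 12 = 19.039
Step 2: Gradient step.
x_raw = 2.9555 - 0.1*41.466 = -1.1911
y_raw = 3.5195 - 0.1*19.039 = 1.6156
Step 3: Project onto [-2, 2].
x_proj = clip(-1.1911) = -1.1911
y_proj = clip(1.6156) = 1.6156
Step 4: Evaluate f.
f(-1.1911, 1.6156) = 23.3631


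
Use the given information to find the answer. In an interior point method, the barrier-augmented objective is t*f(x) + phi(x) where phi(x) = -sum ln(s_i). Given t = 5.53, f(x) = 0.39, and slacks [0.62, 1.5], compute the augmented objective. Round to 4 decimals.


Step 1: Compute log-barrier.
ln values: [-0.478, 0.4055]
phi = -(-0.478 + 0.4055) = 0.0726
Step 2: Compute augmented objective.
t*f(x) = 5.53*0.39 = 2.1567
Total = 2.1567 + 0.0726 = 2.2293


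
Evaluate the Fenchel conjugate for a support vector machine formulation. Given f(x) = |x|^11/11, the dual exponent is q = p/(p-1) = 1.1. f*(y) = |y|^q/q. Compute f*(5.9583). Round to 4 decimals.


The conjugate exponent q satisfies 1/p + 1/q = 1.
p = 11, so q = 11/(11 - 1) = 1.1
|y|^q = 5.9583^1.1 = 7.1225
f*(5.9583) = 7.1225 / 1.1 = 6.475


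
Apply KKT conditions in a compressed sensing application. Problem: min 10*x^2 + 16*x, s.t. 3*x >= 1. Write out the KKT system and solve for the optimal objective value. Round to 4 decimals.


Step 1: Try lambda = 0 (constraint inactive).
x_unc = -16/(2*10) = -0.8
Check: 3*-0.8 = -2.4 < 1 -- violated!
Step 2: Constraint must be active: 3*x = 1
x* = 1/3 = 0.3333 (rounded; the exact value 1/3 is used below)
lambda = (2*10*(1/3) + 16)/3 = 7.5556
Step 3: Compute optimal value.
f(x*) = 10*(1/3)^2 + 16*(1/3) = 6.4444


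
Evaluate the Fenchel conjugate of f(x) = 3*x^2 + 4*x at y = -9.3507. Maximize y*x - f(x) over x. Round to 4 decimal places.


f*(y) = sup_x {y*x - a*x^2 - b*x} = sup_x {(y-b)*x - a*x^2}
FOC: (y - b) - 2a*x = 0 => x* = (y - b)/(2a)
x* = (-9.3507 - 4)/(2*3) = -2.2251
f*(-9.3507) = (y-b)^2/(4a) = (-9.3507 - 4)^2/(4*3)
= 178.2412/12 = 14.8534


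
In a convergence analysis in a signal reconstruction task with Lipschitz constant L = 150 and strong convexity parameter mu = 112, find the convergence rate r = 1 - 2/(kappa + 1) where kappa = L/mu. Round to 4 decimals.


Step 1: Compute the condition number.
kappa = L/mu = 150/112 = 1.3393
Step 2: Compute the convergence rate.
r = 1 - 2/(kappa + 1) = 1 - 2*mu/(L + mu) = (L - mu)/(L + mu) = 38/262 = 0.145


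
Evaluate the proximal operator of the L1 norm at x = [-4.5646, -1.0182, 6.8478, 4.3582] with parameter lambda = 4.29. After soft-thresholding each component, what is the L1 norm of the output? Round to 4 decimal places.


Soft-thresholding with lambda = 4.29:
prox(-4.5646) = sign(-4.5646)*max(|-4.5646| - 4.29, 0) = -0.2746
prox(-1.0182) = sign(-1.0182)*max(|-1.0182| - 4.29, 0) = 0.0
prox(6.8478) = sign(6.8478)*max(|6.8478| - 4.29, 0) = 2.5578
prox(4.3582) = sign(4.3582)*max(|4.3582| - 4.29, 0) = 0.0682
prox(x) = [-0.2746, 0.0, 2.5578, 0.0682]
||prox(x)||_1 = 0.2746 + 0.0 + 2.5578 + 0.0682 = 2.9006


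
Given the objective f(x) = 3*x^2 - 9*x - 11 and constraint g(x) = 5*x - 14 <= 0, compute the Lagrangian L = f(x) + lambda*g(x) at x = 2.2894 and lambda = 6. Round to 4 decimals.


Step 1: Evaluate f(x).
f(2.2894) = 3*2.2894^2 - 9*2.2894 - 11 = -15.8805
Step 2: Evaluate g(x).
g(2.2894) = 5*2.2894 - 14 = -2.553
Step 3: Compute Lagrangian.
L = -15.8805 + 6*-2.553 = -31.1985


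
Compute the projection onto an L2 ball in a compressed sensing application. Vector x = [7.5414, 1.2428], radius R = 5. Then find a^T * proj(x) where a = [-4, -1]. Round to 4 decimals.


Step 1: Compute ||x|| (intermediates to 6 decimals).
||x|| = sqrt(7.5414^2 + 1.2428^2) = 7.643119
Step 2: Project.
Since ||x|| > R, scale = R/||x|| = 5/7.643119 = 0.654183, proj(x) = scale * x
proj(x) = [4.933456, 0.813019]
Step 3: Dot product.
a^T * proj(x) = -4*4.933456 - 1*0.813019 = -20.5468


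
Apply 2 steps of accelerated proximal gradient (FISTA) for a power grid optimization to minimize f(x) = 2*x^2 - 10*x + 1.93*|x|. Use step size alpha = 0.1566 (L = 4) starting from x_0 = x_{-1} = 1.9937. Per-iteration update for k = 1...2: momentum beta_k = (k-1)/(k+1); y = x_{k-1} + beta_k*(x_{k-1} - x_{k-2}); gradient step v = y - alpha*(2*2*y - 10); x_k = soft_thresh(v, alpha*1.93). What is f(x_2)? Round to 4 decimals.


FISTA on f(x) = 2*x^2 - 10*x + 1.93*|x|
L = 4, alpha = 0.1566
Iteration 1: beta = 0.0, y = 1.9937 + 0.0*(1.9937 - 1.9937) = 1.9937
  grad(y) = -2.0252, v = y - alpha*grad = 2.3108
  prox(v) = soft_thresh(2.3108, 0.3022) = 2.0086
Iteration 2: beta = 0.3333, y = 2.0086 + 0.3333*(2.0086 - 1.9937) = 2.0136
  grad(y) = -1.9457, v = y - alpha*grad = 2.3183
  prox(v) = soft_thresh(2.3183, 0.3022) = 2.016
f(x_2) = 2*2.016^2 - 10*2.016 + 1.93*|2.016| = -8.1406


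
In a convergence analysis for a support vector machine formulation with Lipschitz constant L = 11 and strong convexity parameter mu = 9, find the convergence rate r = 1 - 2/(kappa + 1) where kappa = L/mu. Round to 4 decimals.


Step 1: Compute the condition number.
kappa = L/mu = 11/9 = 1.2222
Step 2: Compute the convergence rate.
r = 1 - 2/(kappa + 1) = 1 - 2*mu/(L + mu) = (L - mu)/(L + mu) = 2/20 = 0.1


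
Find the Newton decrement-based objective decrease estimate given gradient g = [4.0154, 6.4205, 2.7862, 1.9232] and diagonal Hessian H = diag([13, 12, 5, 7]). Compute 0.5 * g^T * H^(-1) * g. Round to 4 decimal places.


Step 1: H is diagonal, so H^(-1) * g = [0.3089, 0.535, 0.5572, 0.2747].
Step 2: g^T H^(-1) g = sum_i g_i^2 / H_ii
  = (4.0154)^2/13 + (6.4205)^2/12 + (2.7862)^2/5 + (1.9232)^2/7
  = 1.2403 + 3.4352 + 1.5526 + 0.5284 = 6.7565
Step 3: Objective decrease = 0.5 * g^T H^(-1) g = 3.3782


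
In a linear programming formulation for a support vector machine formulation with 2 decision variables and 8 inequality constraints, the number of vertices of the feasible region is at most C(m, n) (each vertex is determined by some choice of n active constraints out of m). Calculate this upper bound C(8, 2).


Each vertex corresponds to some choice of n active constraints out of m, so the number of vertices is at most C(m, n) = m! / (n!(m-n)!).
m = 8, n = 2
Numerator: 8 * 7
Denominator: 2! = 2
C(8, 2) = 28


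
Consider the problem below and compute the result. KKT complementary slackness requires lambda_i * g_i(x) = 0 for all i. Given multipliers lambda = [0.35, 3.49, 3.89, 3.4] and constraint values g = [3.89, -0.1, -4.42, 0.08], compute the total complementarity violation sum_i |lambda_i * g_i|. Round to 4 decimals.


KKT complementary slackness check:
lambda_1 * g_1 = 0.35 * 3.89 = 1.3615
lambda_2 * g_2 = 3.49 * -0.1 = -0.349
lambda_3 * g_3 = 3.89 * -4.42 = -17.1938
lambda_4 * g_4 = 3.4 * 0.08 = 0.272
Total violation = 1.3615 + 0.349 + 17.1938 + 0.272 = 19.1763


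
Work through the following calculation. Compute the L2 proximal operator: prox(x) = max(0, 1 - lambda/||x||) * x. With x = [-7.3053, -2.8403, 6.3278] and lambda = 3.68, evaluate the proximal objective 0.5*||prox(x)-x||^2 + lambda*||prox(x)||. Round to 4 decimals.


Step 1: Compute ||x||.
||x|| = 10.0735
Step 2: Compute scaling factor.
scale = max(0, 1 - 3.68/10.0735) = 0.6347
Step 3: prox(x) = [-4.6366, -1.8027, 4.0162]
||prox(x)|| = 6.3935
Step 4: Proximal objective.
0.5*||prox-x||^2 = 6.7712
lambda*||prox|| = 23.5281
Total = 30.2993


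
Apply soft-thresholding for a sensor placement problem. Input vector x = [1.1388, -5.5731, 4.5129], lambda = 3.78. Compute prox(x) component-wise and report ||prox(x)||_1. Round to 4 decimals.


Soft-thresholding with lambda = 3.78:
prox(1.1388) = sign(1.1388)*max(|1.1388| - 3.78, 0) = 0.0
prox(-5.5731) = sign(-5.5731)*max(|-5.5731| - 3.78, 0) = -1.7931
prox(4.5129) = sign(4.5129)*max(|4.5129| - 3.78, 0) = 0.7329
prox(x) = [0.0, -1.7931, 0.7329]
||prox(x)||_1 = 0.0 + 1.7931 + 0.7329 = 2.526


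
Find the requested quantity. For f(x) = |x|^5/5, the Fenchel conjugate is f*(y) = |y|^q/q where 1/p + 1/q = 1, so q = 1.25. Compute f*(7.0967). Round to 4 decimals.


The conjugate exponent q satisfies 1/p + 1/q = 1.
p = 5, so q = 5/(5 - 1) = 1.25
|y|^q = 7.0967^1.25 = 11.583
f*(7.0967) = 11.583 / 1.25 = 9.2664


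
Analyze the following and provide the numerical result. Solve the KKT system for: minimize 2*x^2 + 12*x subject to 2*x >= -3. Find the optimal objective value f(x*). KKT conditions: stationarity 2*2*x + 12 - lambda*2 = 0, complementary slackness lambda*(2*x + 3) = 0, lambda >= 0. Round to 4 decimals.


Step 1: Try lambda = 0 (constraint inactive).
x_unc = -12/(2*2) = -3.0
Check: 2*-3.0 = -6.0 < -3 -- violated!
Step 2: Constraint must be active: 2*x = -3
x* = -3/2 = -1.5
lambda = (2*2*(-1.5) + 12)/2 = 3.0
Step 3: Compute optimal value.
f(x*) = 2*(-1.5)^2 + 12*(-1.5) = -13.5


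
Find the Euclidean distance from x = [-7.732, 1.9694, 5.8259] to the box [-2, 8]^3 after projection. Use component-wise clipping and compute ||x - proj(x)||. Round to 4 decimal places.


Project each component onto [-2, 8].
clip(-7.732) = -2.0, clip(1.9694) = 1.9694, clip(5.8259) = 5.8259
Projection = [-2.0, 1.9694, 5.8259]
Squared diffs: [32.8558, 0.0, 0.0]
Distance = sqrt(32.8558) = 5.732


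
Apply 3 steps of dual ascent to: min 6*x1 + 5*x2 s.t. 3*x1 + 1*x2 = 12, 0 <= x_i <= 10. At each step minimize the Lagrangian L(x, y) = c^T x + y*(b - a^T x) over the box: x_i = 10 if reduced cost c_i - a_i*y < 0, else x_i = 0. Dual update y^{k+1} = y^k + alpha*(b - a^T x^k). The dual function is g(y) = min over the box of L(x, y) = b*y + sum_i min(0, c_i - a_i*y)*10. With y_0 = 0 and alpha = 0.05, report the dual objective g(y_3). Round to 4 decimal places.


Dual ascent for LP: min 6*x1 + 5*x2, 3*x1 + 1*x2 = 12, 0 <= x_i <= 10
Step 1: y^k = 0.0, reduced costs: (6.0, 5.0)
  x^k = (0.0, 0.0), subgradient = b - a^T x = 12.0
  y^{k+1} = 0.0 + 0.05*12.0 = 0.6
Step 2: y^k = 0.6, reduced costs: (4.2, 4.4)
  x^k = (0.0, 0.0), subgradient = b - a^T x = 12.0
  y^{k+1} = 0.6 + 0.05*12.0 = 1.2
Step 3: y^k = 1.2, reduced costs: (2.4, 3.8)
  x^k = (0.0, 0.0), subgradient = b - a^T x = 12.0
  y^{k+1} = 1.2 + 0.05*12.0 = 1.8
Dual objective at y_3 = 1.8: reduced costs (0.6, 3.2), box minimizer x = (0.0, 0.0)
g(y_3) = b*y + (c1 - a1*y)*x1 + (c2 - a2*y)*x2 = 12*1.8 + 0.6*0.0 + 3.2*0.0 = 21.6 + 0.0 + 0.0 = 21.6


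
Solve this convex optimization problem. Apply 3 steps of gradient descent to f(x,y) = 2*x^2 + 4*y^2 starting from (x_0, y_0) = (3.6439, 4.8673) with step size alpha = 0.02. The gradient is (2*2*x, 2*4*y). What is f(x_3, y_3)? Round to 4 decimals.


Gradient descent on f(x,y) = 2*x^2 + 4*y^2.
Starting point: (3.6439, 4.8673), alpha = 0.02
Step 1: grad_x = 2*2*3.6439 = 14.5756, grad_y = 2*4*4.8673 = 38.9384
  x_1 = 3.6439 - 0.02*14.5756 = 3.3524
  y_1 = 4.8673 - 0.02*38.9384 = 4.0885
Step 2: grad_x = 2*2*3.3524 = 13.4096, grad_y = 2*4*4.0885 = 32.7083
  x_2 = 3.3524 - 0.02*13.4096 = 3.0842
  y_2 = 4.0885 - 0.02*32.7083 = 3.4344
Step 3: grad_x = 2*2*3.0842 = 12.3368, grad_y = 2*4*3.4344 = 27.4749
  x_3 = 3.0842 - 0.02*12.3368 = 2.8375
  y_3 = 3.4344 - 0.02*27.4749 = 2.8849
f(2.8375, 2.8849) = 2*2.8375^2 + 4*2.8849^2 = 49.3922


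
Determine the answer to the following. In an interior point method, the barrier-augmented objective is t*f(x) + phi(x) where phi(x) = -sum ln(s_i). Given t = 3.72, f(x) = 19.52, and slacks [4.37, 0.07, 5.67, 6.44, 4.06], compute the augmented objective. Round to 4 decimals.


Step 1: Compute log-barrier.
ln values: [1.4748, -2.6593, 1.7352, 1.8625, 1.4012]
phi = -(1.4748 - 2.6593 + 1.7352 + 1.8625 + 1.4012) = -3.8144
Step 2: Compute augmented objective.
t*f(x) = 3.72*19.52 = 72.6144
Total = 72.6144 - 3.8144 = 68.8


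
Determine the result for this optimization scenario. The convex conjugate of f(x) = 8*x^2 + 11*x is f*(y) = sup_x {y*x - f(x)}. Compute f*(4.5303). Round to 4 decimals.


f*(y) = sup_x {y*x - a*x^2 - b*x} = sup_x {(y-b)*x - a*x^2}
FOC: (y - b) - 2a*x = 0 => x* = (y - b)/(2a)
x* = (4.5303 - 11)/(2*8) = -0.4044
f*(4.5303) = (y-b)^2/(4a) = (4.5303 - 11)^2/(4*8)
= 41.857/32 = 1.308


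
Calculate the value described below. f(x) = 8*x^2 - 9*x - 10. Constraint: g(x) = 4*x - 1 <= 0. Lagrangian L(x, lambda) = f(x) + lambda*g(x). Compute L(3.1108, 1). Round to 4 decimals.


Step 1: Evaluate f(x).
f(3.1108) = 8*3.1108^2 - 9*3.1108 - 10 = 39.4194
Step 2: Evaluate g(x).
g(3.1108) = 4*3.1108 - 1 = 11.4432
Step 3: Compute Lagrangian.
L = 39.4194 + 1*11.4432 = 50.8626


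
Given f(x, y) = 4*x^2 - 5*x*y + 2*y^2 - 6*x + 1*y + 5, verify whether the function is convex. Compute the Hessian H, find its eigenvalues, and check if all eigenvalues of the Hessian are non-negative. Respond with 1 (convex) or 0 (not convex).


The Hessian of f(x,y) = 4*x^2 - 5*x*y + 2*y^2 - 6*x + 1*y + 5 is:
H = [[8, -5], [-5, 4]]
Trace = 8 + 4 = 12
Determinant = 8*4 - (-5)^2 = 7
Discriminant = (12)^2 - 4*7 = 116.0
Eigenvalues: lambda_1 = 0.6148, lambda_2 = 11.3852
The function is convex.

1


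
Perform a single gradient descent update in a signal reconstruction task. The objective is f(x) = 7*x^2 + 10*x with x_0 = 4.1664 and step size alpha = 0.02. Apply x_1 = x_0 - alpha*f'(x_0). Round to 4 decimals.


We compute the gradient at x_0 and apply the update.
f'(x) = 14*x + 10
f'(4.1664) = 14*4.1664 + 10 = 68.3296
x_1 = 4.1664 - 0.02*68.3296 = 2.7998


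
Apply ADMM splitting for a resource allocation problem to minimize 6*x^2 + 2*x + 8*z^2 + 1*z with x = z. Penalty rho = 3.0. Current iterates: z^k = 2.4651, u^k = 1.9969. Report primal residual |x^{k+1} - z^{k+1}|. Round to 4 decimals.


ADMM iteration with rho = 3.0, z^k = 2.4651, u^k = 1.9969
Step 1: x-update.
Minimize 6*x^2 + 2*x + (3.0/2)*(x - 2.4651 + 1.9969)^2
FOC: (2*6 + 3.0)*x = -2 + 3.0*(2.4651 - 1.9969)
x^{k+1} = -0.0397
Step 2: z-update.
Minimize 8*z^2 + 1*z + (3.0/2)*(-0.0397 - z + 1.9969)^2
FOC: (2*8 + 3.0)*z = -1 + 3.0*(-0.0397 + 1.9969)
z^{k+1} = 0.2564
Step 3: u-update.
u^{k+1} = 1.9969 - 0.0397 - 0.2564 = 1.7008
Step 4: Primal residual = |-0.0397 - 0.2564| = 0.2961


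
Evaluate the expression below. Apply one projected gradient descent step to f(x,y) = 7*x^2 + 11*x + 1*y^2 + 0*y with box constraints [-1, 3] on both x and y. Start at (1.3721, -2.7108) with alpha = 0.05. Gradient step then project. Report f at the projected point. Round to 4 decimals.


Step 1: Compute gradient at (1.3721, -2.7108).
grad_x = 2*7*1.3721 + 11 = 30.2094
grad_y = 2*1*-2.7108 + 0 = -5.4216
Step 2: Gradient step.
x_raw = 1.3721 - 0.05*30.2094 = -0.1384
y_raw = -2.7108 - 0.05*-5.4216 = -2.4397
Step 3: Project onto [-1, 3].
x_proj = clip(-0.1384) = -0.1384
y_proj = clip(-2.4397) = -1.0
Step 4: Evaluate f.
f(-0.1384, -1.0) = -0.388


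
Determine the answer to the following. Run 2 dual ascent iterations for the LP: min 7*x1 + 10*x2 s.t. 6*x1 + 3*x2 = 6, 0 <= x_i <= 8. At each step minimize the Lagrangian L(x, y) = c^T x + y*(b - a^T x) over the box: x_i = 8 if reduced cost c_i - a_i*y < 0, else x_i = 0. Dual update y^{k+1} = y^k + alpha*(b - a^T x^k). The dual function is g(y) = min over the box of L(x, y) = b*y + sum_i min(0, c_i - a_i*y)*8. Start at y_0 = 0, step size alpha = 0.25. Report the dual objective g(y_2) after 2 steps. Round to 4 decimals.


Dual ascent for LP: min 7*x1 + 10*x2, 6*x1 + 3*x2 = 6, 0 <= x_i <= 8
Step 1: y^k = 0.0, reduced costs: (7.0, 10.0)
  x^k = (0.0, 0.0), subgradient = b - a^T x = 6.0
  y^{k+1} = 0.0 + 0.25*6.0 = 1.5
Step 2: y^k = 1.5, reduced costs: (-2.0, 5.5)
  x^k = (8.0, 0.0), subgradient = b - a^T x = -42.0
  y^{k+1} = 1.5 + 0.25*-42.0 = -9.0
Dual objective at y_2 = -9.0: reduced costs (61.0, 37.0), box minimizer x = (0.0, 0.0)
g(y_2) = b*y + (c1 - a1*y)*x1 + (c2 - a2*y)*x2 = 6*(-9.0) + 61.0*0.0 + 37.0*0.0 = -54.0 + 0.0 + 0.0 = -54.0


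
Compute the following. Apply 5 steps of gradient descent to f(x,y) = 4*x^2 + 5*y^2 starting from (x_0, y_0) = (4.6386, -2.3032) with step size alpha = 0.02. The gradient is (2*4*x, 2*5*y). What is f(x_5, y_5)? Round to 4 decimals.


Gradient descent on f(x,y) = 4*x^2 + 5*y^2.
Starting point: (4.6386, -2.3032), alpha = 0.02
Step 1: grad_x = 2*4*4.6386 = 37.1088, grad_y = 2*5*-2.3032 = -23.032
  x_1 = 4.6386 - 0.02*37.1088 = 3.8964
  y_1 = -2.3032 - 0.02*-23.032 = -1.8426
Step 2: grad_x = 2*4*3.8964 = 31.1714, grad_y = 2*5*-1.8426 = -18.4256
  x_2 = 3.8964 - 0.02*31.1714 = 3.273
  y_2 = -1.8426 - 0.02*-18.4256 = -1.474
Step 3: grad_x = 2*4*3.273 = 26.184, grad_y = 2*5*-1.474 = -14.7405
  x_3 = 3.273 - 0.02*26.184 = 2.7493
  y_3 = -1.474 - 0.02*-14.7405 = -1.1792
Step 4: grad_x = 2*4*2.7493 = 21.9945, grad_y = 2*5*-1.1792 = -11.7924
  x_4 = 2.7493 - 0.02*21.9945 = 2.3094
  y_4 = -1.1792 - 0.02*-11.7924 = -0.9434
Step 5: grad_x = 2*4*2.3094 = 18.4754, grad_y = 2*5*-0.9434 = -9.4339
  x_5 = 2.3094 - 0.02*18.4754 = 1.9399
  y_5 = -0.9434 - 0.02*-9.4339 = -0.7547
f(1.9399, -0.7547) = 4*1.9399^2 + 5*(-0.7547)^2 = 17.9011


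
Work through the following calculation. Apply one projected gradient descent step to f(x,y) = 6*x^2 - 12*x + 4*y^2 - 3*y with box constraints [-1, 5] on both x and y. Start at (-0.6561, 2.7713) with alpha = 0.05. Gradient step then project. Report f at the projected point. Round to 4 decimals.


Step 1: Compute gradient at (-0.6561, 2.7713).
grad_x = 2*6*-0.6561 - 12 = -19.8732
grad_y = 2*4*2.7713 - 3 = 19.1704
Step 2: Gradient step.
x_raw = -0.6561 - 0.05*-19.8732 = 0.3376
y_raw = 2.7713 - 0.05*19.1704 = 1.8128
Step 3: Project onto [-1, 5].
x_proj = clip(0.3376) = 0.3376
y_proj = clip(1.8128) = 1.8128
Step 4: Evaluate f.
f(0.3376, 1.8128) = 4.3393


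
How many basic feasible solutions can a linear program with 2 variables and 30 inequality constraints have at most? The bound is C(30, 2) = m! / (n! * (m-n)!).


Each vertex corresponds to some choice of n active constraints out of m, so the number of vertices is at most C(m, n) = m! / (n!(m-n)!).
m = 30, n = 2
Numerator: 30 * 29
Denominator: 2! = 2
C(30, 2) = 435


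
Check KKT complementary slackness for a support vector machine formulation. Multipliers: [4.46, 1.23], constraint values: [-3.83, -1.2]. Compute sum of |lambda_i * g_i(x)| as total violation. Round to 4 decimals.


KKT complementary slackness check:
lambda_1 * g_1 = 4.46 * -3.83 = -17.0818
lambda_2 * g_2 = 1.23 * -1.2 = -1.476
Total violation = 17.0818 + 1.476 = 18.5578


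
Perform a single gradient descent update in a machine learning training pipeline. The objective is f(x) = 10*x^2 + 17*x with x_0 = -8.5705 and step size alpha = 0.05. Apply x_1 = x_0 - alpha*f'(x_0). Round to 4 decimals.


We compute the gradient at x_0 and apply the update.
f'(x) = 20*x + 17
f'(-8.5705) = 20*-8.5705 + 17 = -154.41
x_1 = -8.5705 - 0.05*-154.41 = -0.85


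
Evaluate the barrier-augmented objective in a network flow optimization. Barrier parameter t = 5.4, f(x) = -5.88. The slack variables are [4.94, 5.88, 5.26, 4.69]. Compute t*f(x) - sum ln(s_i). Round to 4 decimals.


Step 1: Compute log-barrier.
ln values: [1.5974, 1.7716, 1.6601, 1.5454]
phi = -(1.5974 + 1.7716 + 1.6601 + 1.5454) = -6.5745
Step 2: Compute augmented objective.
t*f(x) = 5.4*-5.88 = -31.752
Total = -31.752 - 6.5745 = -38.3265


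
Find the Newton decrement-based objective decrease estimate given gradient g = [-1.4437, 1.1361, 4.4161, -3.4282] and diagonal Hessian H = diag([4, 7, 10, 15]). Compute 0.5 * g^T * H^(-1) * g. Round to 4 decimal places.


Step 1: H is diagonal, so H^(-1) * g = [-0.3609, 0.1623, 0.4416, -0.2285].
Step 2: g^T H^(-1) g = sum_i g_i^2 / H_ii
  = (-1.4437)^2/4 + (1.1361)^2/7 + (4.4161)^2/10 + (-3.4282)^2/15
  = 0.5211 + 0.1844 + 1.9502 + 0.7835 = 3.4392
Step 3: Objective decrease = 0.5 * g^T H^(-1) g = 1.7196


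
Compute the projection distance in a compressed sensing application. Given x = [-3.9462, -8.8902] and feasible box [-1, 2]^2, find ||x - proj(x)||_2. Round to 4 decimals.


Project each component onto [-1, 2].
clip(-3.9462) = -1.0, clip(-8.8902) = -1.0
Projection = [-1.0, -1.0]
Squared diffs: [8.6801, 62.2553]
Distance = sqrt(70.9354) = 8.4223


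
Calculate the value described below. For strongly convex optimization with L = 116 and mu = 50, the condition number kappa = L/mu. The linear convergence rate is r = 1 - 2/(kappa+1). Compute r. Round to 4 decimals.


Step 1: Compute the condition number.
kappa = L/mu = 116/50 = 2.32
Step 2: Compute the convergence rate.
r = 1 - 2/(kappa + 1) = 1 - 2*mu/(L + mu) = (L - mu)/(L + mu) = 66/166 = 0.3976


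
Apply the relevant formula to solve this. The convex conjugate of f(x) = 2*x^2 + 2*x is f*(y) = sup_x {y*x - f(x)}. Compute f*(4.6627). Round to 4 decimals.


f*(y) = sup_x {y*x - a*x^2 - b*x} = sup_x {(y-b)*x - a*x^2}
FOC: (y - b) - 2a*x = 0 => x* = (y - b)/(2a)
x* = (4.6627 - 2)/(2*2) = 0.6657
f*(4.6627) = (y-b)^2/(4a) = (4.6627 - 2)^2/(4*2)
= 7.09/8 = 0.8862


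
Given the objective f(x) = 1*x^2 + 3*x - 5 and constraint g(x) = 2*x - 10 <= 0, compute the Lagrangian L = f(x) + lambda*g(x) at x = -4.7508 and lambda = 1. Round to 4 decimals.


Step 1: Evaluate f(x).
f(-4.7508) = 1*(-4.7508)^2 + 3*(-4.7508) - 5 = 3.3177
Step 2: Evaluate g(x).
g(-4.7508) = 2*-4.7508 - 10 = -19.5016
Step 3: Compute Lagrangian.
L = 3.3177 + 1*-19.5016 = -16.1839


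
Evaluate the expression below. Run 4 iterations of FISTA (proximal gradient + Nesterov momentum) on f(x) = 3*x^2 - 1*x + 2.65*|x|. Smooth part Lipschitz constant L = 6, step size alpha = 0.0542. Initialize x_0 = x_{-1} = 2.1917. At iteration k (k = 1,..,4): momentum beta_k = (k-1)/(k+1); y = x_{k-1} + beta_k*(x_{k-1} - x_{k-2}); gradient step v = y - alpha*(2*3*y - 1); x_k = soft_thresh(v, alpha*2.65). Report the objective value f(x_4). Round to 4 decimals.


FISTA on f(x) = 3*x^2 - 1*x + 2.65*|x|
L = 6, alpha = 0.0542
Iteration 1: beta = 0.0, y = 2.1917 + 0.0*(2.1917 - 2.1917) = 2.1917
  grad(y) = 12.1502, v = y - alpha*grad = 1.5332
  prox(v) = soft_thresh(1.5332, 0.1436) = 1.3895
Iteration 2: beta = 0.3333, y = 1.3895 + 0.3333*(1.3895 - 2.1917) = 1.1221
  grad(y) = 5.7328, v = y - alpha*grad = 0.8114
  prox(v) = soft_thresh(0.8114, 0.1436) = 0.6678
Iteration 3: beta = 0.5, y = 0.6678 + 0.5*(0.6678 - 1.3895) = 0.3069
  grad(y) = 0.8415, v = y - alpha*grad = 0.2613
  prox(v) = soft_thresh(0.2613, 0.1436) = 0.1177
Iteration 4: beta = 0.6, y = 0.1177 + 0.6*(0.1177 - 0.6678) = -0.2124
  grad(y) = -2.2743, v = y - alpha*grad = -0.0891
  prox(v) = soft_thresh(-0.0891, 0.1436) = 0.0
f(x_4) = 3*0.0^2 - 1*0.0 + 2.65*|0.0| = 0.0


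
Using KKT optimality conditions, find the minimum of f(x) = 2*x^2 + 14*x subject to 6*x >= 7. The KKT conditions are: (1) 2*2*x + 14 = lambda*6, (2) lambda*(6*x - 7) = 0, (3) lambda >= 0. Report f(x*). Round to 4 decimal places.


Step 1: Try lambda = 0 (constraint inactive).
x_unc = -14/(2*2) = -3.5
Check: 6*-3.5 = -21.0 < 7 -- violated!
Step 2: Constraint must be active: 6*x = 7
x* = 7/6 = 1.1667 (rounded; the exact value 7/6 is used below)
lambda = (2*2*(7/6) + 14)/6 = 3.1111
Step 3: Compute optimal value.
f(x*) = 2*(7/6)^2 + 14*(7/6) = 19.0556


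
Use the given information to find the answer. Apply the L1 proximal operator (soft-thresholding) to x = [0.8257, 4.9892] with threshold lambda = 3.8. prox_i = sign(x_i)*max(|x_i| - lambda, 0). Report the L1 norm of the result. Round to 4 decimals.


Soft-thresholding with lambda = 3.8:
prox(0.8257) = sign(0.8257)*max(|0.8257| - 3.8, 0) = 0.0
prox(4.9892) = sign(4.9892)*max(|4.9892| - 3.8, 0) = 1.1892
prox(x) = [0.0, 1.1892]
||prox(x)||_1 = 0.0 + 1.1892 = 1.1892


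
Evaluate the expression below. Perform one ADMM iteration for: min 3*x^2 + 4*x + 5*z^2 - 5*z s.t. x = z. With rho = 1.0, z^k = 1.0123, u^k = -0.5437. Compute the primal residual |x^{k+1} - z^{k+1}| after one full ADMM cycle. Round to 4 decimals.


ADMM iteration with rho = 1.0, z^k = 1.0123, u^k = -0.5437
Step 1: x-update.
Minimize 3*x^2 + 4*x + (1.0/2)*(x - 1.0123 - 0.5437)^2
FOC: (2*3 + 1.0)*x = -4 + 1.0*(1.0123 + 0.5437)
x^{k+1} = -0.3491
Step 2: z-update.
Minimize 5*z^2 - 5*z + (1.0/2)*(-0.3491 - z - 0.5437)^2
FOC: (2*5 + 1.0)*z = 5 + 1.0*(-0.3491 - 0.5437)
z^{k+1} = 0.3734
Step 3: u-update.
u^{k+1} = -0.5437 - 0.3491 - 0.3734 = -1.2662
Step 4: Primal residual = |-0.3491 - 0.3734| = 0.7225


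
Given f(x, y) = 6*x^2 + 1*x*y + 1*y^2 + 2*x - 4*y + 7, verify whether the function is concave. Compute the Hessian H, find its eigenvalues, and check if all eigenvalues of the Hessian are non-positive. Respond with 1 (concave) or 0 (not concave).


The Hessian of f(x,y) = 6*x^2 + 1*x*y + 1*y^2 + 2*x - 4*y + 7 is:
H = [[12, 1], [1, 2]]
Trace = 12 + 2 = 14
Determinant = 12*2 - (1)^2 = 23
Discriminant = (14)^2 - 4*23 = 104.0
Eigenvalues: lambda_1 = 1.901, lambda_2 = 12.099
The function is not concave.

0


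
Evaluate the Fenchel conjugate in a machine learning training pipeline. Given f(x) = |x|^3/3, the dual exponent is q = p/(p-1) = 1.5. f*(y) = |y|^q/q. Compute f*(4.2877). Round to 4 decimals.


The conjugate exponent q satisfies 1/p + 1/q = 1.
p = 3, so q = 3/(3 - 1) = 1.5
|y|^q = 4.2877^1.5 = 8.8784
f*(4.2877) = 8.8784 / 1.5 = 5.919


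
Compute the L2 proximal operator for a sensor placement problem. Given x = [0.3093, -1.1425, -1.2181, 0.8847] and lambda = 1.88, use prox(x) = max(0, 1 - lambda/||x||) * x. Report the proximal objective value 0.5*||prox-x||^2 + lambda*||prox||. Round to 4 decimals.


Step 1: Compute ||x||.
||x|| = 1.9151
Step 2: Compute scaling factor.
scale = max(0, 1 - 1.88/1.9151) = 0.0183
Step 3: prox(x) = [0.0057, -0.0209, -0.0223, 0.0162]
||prox(x)|| = 0.0351
Step 4: Proximal objective.
0.5*||prox-x||^2 = 1.7672
lambda*||prox|| = 0.066
Total = 1.8331


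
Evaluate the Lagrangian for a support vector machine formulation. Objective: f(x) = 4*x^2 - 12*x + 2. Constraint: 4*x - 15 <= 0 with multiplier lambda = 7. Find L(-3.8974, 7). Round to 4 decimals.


Step 1: Evaluate f(x).
f(-3.8974) = 4*(-3.8974)^2 - 12*(-3.8974) + 2 = 109.5277
Step 2: Evaluate g(x).
g(-3.8974) = 4*-3.8974 - 15 = -30.5896
Step 3: Compute Lagrangian.
L = 109.5277 + 7*-30.5896 = -104.5995


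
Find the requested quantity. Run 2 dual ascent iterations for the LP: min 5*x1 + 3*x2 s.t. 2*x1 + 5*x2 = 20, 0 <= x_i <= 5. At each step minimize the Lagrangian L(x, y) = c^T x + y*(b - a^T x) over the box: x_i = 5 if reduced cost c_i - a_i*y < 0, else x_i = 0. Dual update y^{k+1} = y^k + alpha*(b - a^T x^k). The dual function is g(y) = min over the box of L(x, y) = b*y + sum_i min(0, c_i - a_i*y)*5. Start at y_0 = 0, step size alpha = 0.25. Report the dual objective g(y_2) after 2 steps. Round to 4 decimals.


Dual ascent for LP: min 5*x1 + 3*x2, 2*x1 + 5*x2 = 20, 0 <= x_i <= 5
Step 1: y^k = 0.0, reduced costs: (5.0, 3.0)
  x^k = (0.0, 0.0), subgradient = b - a^T x = 20.0
  y^{k+1} = 0.0 + 0.25*20.0 = 5.0
Step 2: y^k = 5.0, reduced costs: (-5.0, -22.0)
  x^k = (5.0, 5.0), subgradient = b - a^T x = -15.0
  y^{k+1} = 5.0 + 0.25*-15.0 = 1.25
Dual objective at y_2 = 1.25: reduced costs (2.5, -3.25), box minimizer x = (0.0, 5.0)
g(y_2) = b*y + (c1 - a1*y)*x1 + (c2 - a2*y)*x2 = 20*1.25 + 2.5*0.0 + (-3.25)*5.0 = 25.0 + 0.0 - 16.25 = 8.75


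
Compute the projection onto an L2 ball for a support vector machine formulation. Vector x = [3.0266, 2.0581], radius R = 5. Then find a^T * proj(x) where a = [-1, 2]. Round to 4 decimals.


Step 1: Compute ||x|| (intermediates to 6 decimals).
||x|| = sqrt(3.0266^2 + 2.0581^2) = 3.660066
Step 2: Project.
Since ||x|| <= R, proj = x (no scaling needed).
proj(x) = [3.0266, 2.0581]
Step 3: Dot product.
a^T * proj(x) = -1*3.0266 + 2*2.0581 = 1.0896


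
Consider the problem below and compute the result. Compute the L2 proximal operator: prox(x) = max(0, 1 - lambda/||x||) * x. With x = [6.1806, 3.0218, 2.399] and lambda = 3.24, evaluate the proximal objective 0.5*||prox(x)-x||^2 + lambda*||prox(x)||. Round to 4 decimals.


Step 1: Compute ||x||.
||x|| = 7.286
Step 2: Compute scaling factor.
scale = max(0, 1 - 3.24/7.286) = 0.5553
Step 3: prox(x) = [3.4322, 1.678, 1.3322]
||prox(x)|| = 4.046
Step 4: Proximal objective.
0.5*||prox-x||^2 = 5.2488
lambda*||prox|| = 13.109
Total = 18.358


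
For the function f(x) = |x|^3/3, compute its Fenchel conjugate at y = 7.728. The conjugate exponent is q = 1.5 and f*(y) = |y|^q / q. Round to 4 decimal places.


The conjugate exponent q satisfies 1/p + 1/q = 1.
p = 3, so q = 3/(3 - 1) = 1.5
|y|^q = 7.728^1.5 = 21.4833
f*(7.728) = 21.4833 / 1.5 = 14.3222


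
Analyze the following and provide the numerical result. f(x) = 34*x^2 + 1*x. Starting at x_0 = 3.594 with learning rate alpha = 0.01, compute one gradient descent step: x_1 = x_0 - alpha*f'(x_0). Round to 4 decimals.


We compute the gradient at x_0 and apply the update.
f'(x) = 68*x + 1
f'(3.594) = 68*3.594 + 1 = 245.392
x_1 = 3.594 - 0.01*245.392 = 1.1401


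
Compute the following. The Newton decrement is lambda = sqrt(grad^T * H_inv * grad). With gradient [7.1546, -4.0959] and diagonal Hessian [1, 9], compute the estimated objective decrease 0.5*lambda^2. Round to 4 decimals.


Step 1: H is diagonal, so H^(-1) * g = [7.1546, -0.4551].
Step 2: g^T H^(-1) g = sum_i g_i^2 / H_ii
  = (7.1546)^2/1 + (-4.0959)^2/9
  = 51.1883 + 1.864 = 53.0523
Step 3: Objective decrease = 0.5 * g^T H^(-1) g = 26.5262


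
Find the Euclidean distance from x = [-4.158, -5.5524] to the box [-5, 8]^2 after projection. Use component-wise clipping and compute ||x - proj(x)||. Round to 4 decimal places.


Project each component onto [-5, 8].
clip(-4.158) = -4.158, clip(-5.5524) = -5.0
Projection = [-4.158, -5.0]
Squared diffs: [0.0, 0.3051]
Distance = sqrt(0.3051) = 0.5524


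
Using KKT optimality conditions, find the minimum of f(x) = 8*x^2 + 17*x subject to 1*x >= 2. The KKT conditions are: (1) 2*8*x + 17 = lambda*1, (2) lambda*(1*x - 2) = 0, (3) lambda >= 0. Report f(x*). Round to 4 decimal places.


Step 1: Try lambda = 0 (constraint inactive).
x_unc = -17/(2*8) = -1.0625
Check: 1*-1.0625 = -1.0625 < 2 -- violated!
Step 2: Constraint must be active: 1*x = 2
x* = 2/1 = 2.0
lambda = (2*8*2.0 + 17)/1 = 49.0
Step 3: Compute optimal value.
f(x*) = 8*2.0^2 + 17*2.0 = 66.0


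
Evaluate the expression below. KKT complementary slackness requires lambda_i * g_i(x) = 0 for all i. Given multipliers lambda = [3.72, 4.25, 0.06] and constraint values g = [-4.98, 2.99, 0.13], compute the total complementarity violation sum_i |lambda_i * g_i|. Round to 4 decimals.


KKT complementary slackness check:
lambda_1 * g_1 = 3.72 * -4.98 = -18.5256
lambda_2 * g_2 = 4.25 * 2.99 = 12.7075
lambda_3 * g_3 = 0.06 * 0.13 = 0.0078
Total violation = 18.5256 + 12.7075 + 0.0078 = 31.2409


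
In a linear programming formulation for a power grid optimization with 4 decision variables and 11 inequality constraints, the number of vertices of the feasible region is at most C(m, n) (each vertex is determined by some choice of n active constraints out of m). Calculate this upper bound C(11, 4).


Each vertex corresponds to some choice of n active constraints out of m, so the number of vertices is at most C(m, n) = m! / (n!(m-n)!).
m = 11, n = 4
Numerator: 11 * 10 * 9 * 8
Denominator: 4! = 24
C(11, 4) = 330


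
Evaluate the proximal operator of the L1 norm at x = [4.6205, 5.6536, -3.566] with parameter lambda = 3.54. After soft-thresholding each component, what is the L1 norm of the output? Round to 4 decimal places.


Soft-thresholding with lambda = 3.54:
prox(4.6205) = sign(4.6205)*max(|4.6205| - 3.54, 0) = 1.0805
prox(5.6536) = sign(5.6536)*max(|5.6536| - 3.54, 0) = 2.1136
prox(-3.566) = sign(-3.566)*max(|-3.566| - 3.54, 0) = -0.026
prox(x) = [1.0805, 2.1136, -0.026]
||prox(x)||_1 = 1.0805 + 2.1136 + 0.026 = 3.2201


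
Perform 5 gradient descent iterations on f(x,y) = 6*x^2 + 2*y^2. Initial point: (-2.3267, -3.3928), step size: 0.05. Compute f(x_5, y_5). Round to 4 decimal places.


Gradient descent on f(x,y) = 6*x^2 + 2*y^2.
Starting point: (-2.3267, -3.3928), alpha = 0.05
Step 1: grad_x = 2*6*-2.3267 = -27.9204, grad_y = 2*2*-3.3928 = -13.5712
  x_1 = -2.3267 - 0.05*-27.9204 = -0.9307
  y_1 = -3.3928 - 0.05*-13.5712 = -2.7142
Step 2: grad_x = 2*6*-0.9307 = -11.1682, grad_y = 2*2*-2.7142 = -10.857
  x_2 = -0.9307 - 0.05*-11.1682 = -0.3723
  y_2 = -2.7142 - 0.05*-10.857 = -2.1714
Step 3: grad_x = 2*6*-0.3723 = -4.4673, grad_y = 2*2*-2.1714 = -8.6856
  x_3 = -0.3723 - 0.05*-4.4673 = -0.1489
  y_3 = -2.1714 - 0.05*-8.6856 = -1.7371
Step 4: grad_x = 2*6*-0.1489 = -1.7869, grad_y = 2*2*-1.7371 = -6.9485
  x_4 = -0.1489 - 0.05*-1.7869 = -0.0596
  y_4 = -1.7371 - 0.05*-6.9485 = -1.3897
Step 5: grad_x = 2*6*-0.0596 = -0.7148, grad_y = 2*2*-1.3897 = -5.5588
  x_5 = -0.0596 - 0.05*-0.7148 = -0.0238
  y_5 = -1.3897 - 0.05*-5.5588 = -1.1118
f(-0.0238, -1.1118) = 6*(-0.0238)^2 + 2*(-1.1118)^2 = 2.4754


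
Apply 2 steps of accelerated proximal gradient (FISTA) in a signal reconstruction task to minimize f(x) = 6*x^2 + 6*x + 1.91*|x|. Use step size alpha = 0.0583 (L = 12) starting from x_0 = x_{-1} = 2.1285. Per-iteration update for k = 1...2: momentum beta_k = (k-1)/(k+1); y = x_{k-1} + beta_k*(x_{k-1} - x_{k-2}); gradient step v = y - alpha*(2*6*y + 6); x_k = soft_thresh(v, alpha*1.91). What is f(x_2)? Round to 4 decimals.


FISTA on f(x) = 6*x^2 + 6*x + 1.91*|x|
L = 12, alpha = 0.0583
Iteration 1: beta = 0.0, y = 2.1285 + 0.0*(2.1285 - 2.1285) = 2.1285
  grad(y) = 31.542, v = y - alpha*grad = 0.2896
  prox(v) = soft_thresh(0.2896, 0.1114) = 0.1782
Iteration 2: beta = 0.3333, y = 0.1782 + 0.3333*(0.1782 - 2.1285) = -0.4718
  grad(y) = 0.338, v = y - alpha*grad = -0.4915
  prox(v) = soft_thresh(-0.4915, 0.1114) = -0.3802
f(x_2) = 6*(-0.3802)^2 + 6*(-0.3802) + 1.91*|-0.3802| = -0.6877


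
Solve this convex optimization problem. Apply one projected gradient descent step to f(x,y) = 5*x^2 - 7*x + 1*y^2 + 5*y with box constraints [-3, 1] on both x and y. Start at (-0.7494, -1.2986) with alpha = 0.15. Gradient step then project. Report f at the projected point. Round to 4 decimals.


Step 1: Compute gradient at (-0.7494, -1.2986).
grad_x = 2*5*-0.7494 - 7 = -14.494
grad_y = 2*1*-1.2986 + 5 = 2.4028
Step 2: Gradient step.
x_raw = -0.7494 - 0.15*-14.494 = 1.4247
y_raw = -1.2986 - 0.15*2.4028 = -1.659
Step 3: Project onto [-3, 1].
x_proj = clip(1.4247) = 1.0
y_proj = clip(-1.659) = -1.659
Step 4: Evaluate f.
f(1.0, -1.659) = -7.5428


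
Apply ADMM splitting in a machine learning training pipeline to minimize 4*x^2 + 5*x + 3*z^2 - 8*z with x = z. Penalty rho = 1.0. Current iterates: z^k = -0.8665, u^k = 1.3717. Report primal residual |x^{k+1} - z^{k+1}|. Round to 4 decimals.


ADMM iteration with rho = 1.0, z^k = -0.8665, u^k = 1.3717
Step 1: x-update.
Minimize 4*x^2 + 5*x + (1.0/2)*(x + 0.8665 + 1.3717)^2
FOC: (2*4 + 1.0)*x = -5 + 1.0*(-0.8665 - 1.3717)
x^{k+1} = -0.8042
Step 2: z-update.
Minimize 3*z^2 - 8*z + (1.0/2)*(-0.8042 - z + 1.3717)^2
FOC: (2*3 + 1.0)*z = 8 + 1.0*(-0.8042 + 1.3717)
z^{k+1} = 1.2239
Step 3: u-update.
u^{k+1} = 1.3717 - 0.8042 - 1.2239 = -0.6565
Step 4: Primal residual = |-0.8042 - 1.2239| = 2.0282


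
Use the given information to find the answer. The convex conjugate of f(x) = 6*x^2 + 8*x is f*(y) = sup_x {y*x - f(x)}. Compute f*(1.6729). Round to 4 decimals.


f*(y) = sup_x {y*x - a*x^2 - b*x} = sup_x {(y-b)*x - a*x^2}
FOC: (y - b) - 2a*x = 0 => x* = (y - b)/(2a)
x* = (1.6729 - 8)/(2*6) = -0.5273
f*(1.6729) = (y-b)^2/(4a) = (1.6729 - 8)^2/(4*6)
= 40.0322/24 = 1.668


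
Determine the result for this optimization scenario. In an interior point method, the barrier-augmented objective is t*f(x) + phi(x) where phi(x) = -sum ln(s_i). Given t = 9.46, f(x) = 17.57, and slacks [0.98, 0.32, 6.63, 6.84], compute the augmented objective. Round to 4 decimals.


Step 1: Compute log-barrier.
ln values: [-0.0202, -1.1394, 1.8916, 1.9228]
phi = -(-0.0202 - 1.1394 + 1.8916 + 1.9228) = -2.6548
Step 2: Compute augmented objective.
t*f(x) = 9.46*17.57 = 166.2122
Total = 166.2122 - 2.6548 = 163.5574


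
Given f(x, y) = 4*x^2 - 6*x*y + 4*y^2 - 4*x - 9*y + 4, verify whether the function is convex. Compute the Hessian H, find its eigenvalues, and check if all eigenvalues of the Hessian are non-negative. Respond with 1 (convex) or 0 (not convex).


The Hessian of f(x,y) = 4*x^2 - 6*x*y + 4*y^2 - 4*x - 9*y + 4 is:
H = [[8, -6], [-6, 8]]
Trace = 8 + 8 = 16
Determinant = 8*8 - (-6)^2 = 28
Discriminant = (16)^2 - 4*28 = 144.0
Eigenvalues: lambda_1 = 2.0, lambda_2 = 14.0
The function is convex.

1


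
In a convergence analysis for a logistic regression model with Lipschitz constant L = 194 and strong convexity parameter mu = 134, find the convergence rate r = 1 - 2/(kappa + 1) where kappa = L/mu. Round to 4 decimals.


Step 1: Compute the condition number.
kappa = L/mu = 194/134 = 1.4478
Step 2: Compute the convergence rate.
r = 1 - 2/(kappa + 1) = 1 - 2*mu/(L + mu) = (L - mu)/(L + mu) = 60/328 = 0.1829


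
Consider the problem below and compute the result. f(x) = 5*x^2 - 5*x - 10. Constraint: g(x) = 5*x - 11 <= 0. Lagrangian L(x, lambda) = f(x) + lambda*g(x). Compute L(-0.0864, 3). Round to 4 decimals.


Step 1: Evaluate f(x).
f(-0.0864) = 5*(-0.0864)^2 - 5*(-0.0864) - 10 = -9.5307
Step 2: Evaluate g(x).
g(-0.0864) = 5*-0.0864 - 11 = -11.432
Step 3: Compute Lagrangian.
L = -9.5307 + 3*-11.432 = -43.8267


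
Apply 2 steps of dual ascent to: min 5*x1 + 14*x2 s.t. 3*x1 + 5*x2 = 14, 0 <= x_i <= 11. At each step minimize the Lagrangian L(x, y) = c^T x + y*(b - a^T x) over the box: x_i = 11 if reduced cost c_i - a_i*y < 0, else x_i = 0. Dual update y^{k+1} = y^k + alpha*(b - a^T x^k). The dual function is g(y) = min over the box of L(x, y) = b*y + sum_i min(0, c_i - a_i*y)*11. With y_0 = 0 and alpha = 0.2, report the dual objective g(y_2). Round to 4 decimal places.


Dual ascent for LP: min 5*x1 + 14*x2, 3*x1 + 5*x2 = 14, 0 <= x_i <= 11
Step 1: y^k = 0.0, reduced costs: (5.0, 14.0)
  x^k = (0.0, 0.0), subgradient = b - a^T x = 14.0
  y^{k+1} = 0.0 + 0.2*14.0 = 2.8
Step 2: y^k = 2.8, reduced costs: (-3.4, 0.0)
  x^k = (11.0, 0.0), subgradient = b - a^T x = -19.0
  y^{k+1} = 2.8 + 0.2*-19.0 = -1.0
Dual objective at y_2 = -1.0: reduced costs (8.0, 19.0), box minimizer x = (0.0, 0.0)
g(y_2) = b*y + (c1 - a1*y)*x1 + (c2 - a2*y)*x2 = 14*(-1.0) + 8.0*0.0 + 19.0*0.0 = -14.0 + 0.0 + 0.0 = -14.0


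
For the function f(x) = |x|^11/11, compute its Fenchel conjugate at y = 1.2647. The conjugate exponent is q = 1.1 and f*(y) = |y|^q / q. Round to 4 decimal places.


The conjugate exponent q satisfies 1/p + 1/q = 1.
p = 11, so q = 11/(11 - 1) = 1.1
|y|^q = 1.2647^1.1 = 1.2948
f*(1.2647) = 1.2948 / 1.1 = 1.177


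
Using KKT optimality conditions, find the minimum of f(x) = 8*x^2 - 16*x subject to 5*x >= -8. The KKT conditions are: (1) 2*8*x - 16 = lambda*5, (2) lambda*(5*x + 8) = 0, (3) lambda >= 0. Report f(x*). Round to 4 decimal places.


Step 1: Try lambda = 0 (constraint inactive).
Stationarity: 2*8*x - 16 = 0
x* = 16/(2*8) = 1.0
Check constraint: 5*1.0 = 5.0 >= -8 -- satisfied.
Step 2: Compute optimal value.
f(x*) = 8*1.0^2 - 16*1.0 = -8.0


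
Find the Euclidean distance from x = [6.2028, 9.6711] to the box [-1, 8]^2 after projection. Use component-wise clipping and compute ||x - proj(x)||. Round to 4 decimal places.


Project each component onto [-1, 8].
clip(6.2028) = 6.2028, clip(9.6711) = 8.0
Projection = [6.2028, 8.0]
Squared diffs: [0.0, 2.7926]
Distance = sqrt(2.7926) = 1.6711
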